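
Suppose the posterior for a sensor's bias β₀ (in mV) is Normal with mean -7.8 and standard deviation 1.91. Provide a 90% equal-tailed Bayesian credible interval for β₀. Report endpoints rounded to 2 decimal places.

The posterior is symmetric, so the 90% equal-tailed interval is β₀ = -7.8 ± z·1.91 with z = 1.645.
Half-width: 1.645 × 1.91 = 3.14.
-7.8 − 3.14 = -10.94; -7.8 + 3.14 = -4.66.

[-10.94, -4.66]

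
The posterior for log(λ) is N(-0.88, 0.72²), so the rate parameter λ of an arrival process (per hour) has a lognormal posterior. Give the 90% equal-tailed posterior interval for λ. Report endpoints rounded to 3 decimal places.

On the log scale the 90% interval is -0.88 ± 1.645 × 0.72 = [-2.0643, 0.3043].
Exponentiate: [e^-2.0643, e^0.3043] = [0.127, 1.356].

[0.127, 1.356]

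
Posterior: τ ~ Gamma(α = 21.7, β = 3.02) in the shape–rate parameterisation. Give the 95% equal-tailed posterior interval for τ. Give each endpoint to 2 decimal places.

[4.49, 10.51]

Posterior: Gamma(shape 21.7, rate 3.02).
Equal-tailed 95% interval: Gamma(21.7, 3.02) quantiles at 0.025 and 0.975.
Posterior mean ≈ 7.19, SD ≈ 1.54; a Normal approximation gives roughly [4.16, 10.21].
Exact: lower = 4.49; upper = 10.51.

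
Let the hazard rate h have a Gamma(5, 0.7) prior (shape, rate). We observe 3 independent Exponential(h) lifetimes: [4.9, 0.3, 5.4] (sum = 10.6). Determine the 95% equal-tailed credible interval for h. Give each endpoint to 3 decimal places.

Posterior: Gamma(5+3, 0.7+10.6) = Gamma(8, 11.3) (shape, rate).
Equal-tailed 95% interval: Gamma(8, 11.3) quantiles at 0.025 and 0.975.
Posterior mean ≈ 0.708, SD ≈ 0.250; a Normal approximation gives roughly [0.217, 1.199].
Exact: lower = 0.306; upper = 1.276.

[0.306, 1.276]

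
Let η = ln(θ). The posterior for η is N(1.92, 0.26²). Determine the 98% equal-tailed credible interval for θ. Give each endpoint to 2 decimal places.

On the log scale the 98% interval is 1.92 ± 2.326 × 0.26 = [1.3151, 2.5249].
Exponentiate: [e^1.3151, e^2.5249] = [3.73, 12.49].

[3.73, 12.49]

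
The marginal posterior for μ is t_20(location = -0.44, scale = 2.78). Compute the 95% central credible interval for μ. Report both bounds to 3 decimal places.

The t_20 distribution is symmetric; the 95% interval is -0.44 ± t·2.78 with t_{0.975,20} = 2.086.
Half-width: 2.086 × 2.78 = 5.799.
-0.44 − 5.799 = -6.239; -0.44 + 5.799 = 5.359.

[-6.239, 5.359]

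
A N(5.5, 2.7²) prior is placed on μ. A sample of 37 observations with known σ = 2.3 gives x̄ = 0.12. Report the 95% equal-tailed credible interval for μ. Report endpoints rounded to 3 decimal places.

Posterior precision = 1/2.7² + 37/2.3² = 0.1372 + 6.9943 = 7.1315, so posterior SD = 0.3745.
Posterior mean = (5.5/2.7² + 37·0.12/2.3²) / 7.1315 = 0.2235.
Interval: 0.2235 ± 1.960 × 0.3745 → [-0.510, 0.957].

[-0.510, 0.957]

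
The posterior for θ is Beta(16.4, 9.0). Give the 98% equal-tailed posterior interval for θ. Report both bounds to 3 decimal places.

Posterior: Beta(16.4, 9.0).
Equal-tailed 98% interval: the 0.01 and 0.99 quantiles of Beta(16.4, 9.0).
Posterior mean ≈ 0.646, SD ≈ 0.093; a Normal approximation gives roughly [0.429, 0.862].
Exact: F⁻¹(0.01) = 0.418; F⁻¹(0.99) = 0.840.

[0.418, 0.840]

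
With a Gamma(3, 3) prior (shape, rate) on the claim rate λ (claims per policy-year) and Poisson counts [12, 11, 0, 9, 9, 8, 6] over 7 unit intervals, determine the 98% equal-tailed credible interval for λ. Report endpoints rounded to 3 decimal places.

[4.176, 7.717]

Posterior: Gamma(3+55, 3+7) = Gamma(58, 10) (shape, rate).
Equal-tailed 98% interval: Gamma(58, 10) quantiles at 0.01 and 0.99.
Posterior mean ≈ 5.800, SD ≈ 0.762; a Normal approximation gives roughly [4.028, 7.572].
Exact: lower = 4.176; upper = 7.717.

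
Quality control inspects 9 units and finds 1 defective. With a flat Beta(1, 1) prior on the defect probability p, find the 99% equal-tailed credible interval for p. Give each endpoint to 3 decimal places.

Posterior: Beta(1+1, 1+8) = Beta(2, 9).
Equal-tailed 99% interval: the 0.005 and 0.995 quantiles of Beta(2, 9).
Posterior mean ≈ 0.182, SD ≈ 0.111; a Normal approximation gives roughly [-0.105, 0.469].
Exact: F⁻¹(0.005) = 0.011; F⁻¹(0.995) = 0.544.

[0.011, 0.544]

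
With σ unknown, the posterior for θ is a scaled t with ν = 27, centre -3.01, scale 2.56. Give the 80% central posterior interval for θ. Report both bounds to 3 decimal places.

[-6.373, 0.353]

The t_27 distribution is symmetric; the 80% interval is -3.01 ± t·2.56 with t_{0.9,27} = 1.314.
Half-width: 1.314 × 2.56 = 3.363.
-3.01 − 3.363 = -6.373; -3.01 + 3.363 = 0.353.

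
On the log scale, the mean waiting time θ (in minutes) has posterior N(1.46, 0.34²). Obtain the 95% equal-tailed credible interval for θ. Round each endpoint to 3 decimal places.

On the log scale the 95% interval is 1.46 ± 1.960 × 0.34 = [0.7936, 2.1264].
Exponentiate: [e^0.7936, e^2.1264] = [2.211, 8.385].

[2.211, 8.385]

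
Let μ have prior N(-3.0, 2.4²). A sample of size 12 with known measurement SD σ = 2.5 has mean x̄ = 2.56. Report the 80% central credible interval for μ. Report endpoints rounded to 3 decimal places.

Posterior precision = 1/2.4² + 12/2.5² = 0.1736 + 1.9200 = 2.0936, so posterior SD = 0.6911.
Posterior mean = (-3.0/2.4² + 12·2.56/2.5²) / 2.0936 = 2.0989.
Interval: 2.0989 ± 1.282 × 0.6911 → [1.213, 2.985].

[1.213, 2.985]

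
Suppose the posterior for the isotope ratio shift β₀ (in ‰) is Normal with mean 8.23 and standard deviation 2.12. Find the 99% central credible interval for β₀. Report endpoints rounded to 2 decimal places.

[2.77, 13.69]

The posterior is symmetric, so the 99% equal-tailed interval is β₀ = 8.23 ± z·2.12 with z = 2.576.
Half-width: 2.576 × 2.12 = 5.46.
8.23 − 5.46 = 2.77; 8.23 + 5.46 = 13.69.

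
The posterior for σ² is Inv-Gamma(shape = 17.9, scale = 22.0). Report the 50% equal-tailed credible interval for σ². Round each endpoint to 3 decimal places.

Inverse-Gamma(17.9, 22.0) quantiles: F⁻¹(0.25) and F⁻¹(0.75).
Equivalently, 1/σ² ~ Gamma(17.9, rate = 22.0); invert its 0.75 and 0.25 quantiles.
Posterior mean ≈ 1.302, SD ≈ 0.326; a Normal approximation gives roughly [1.082, 1.522].
Exact: lower = 1.071; upper = 1.477.

[1.071, 1.477]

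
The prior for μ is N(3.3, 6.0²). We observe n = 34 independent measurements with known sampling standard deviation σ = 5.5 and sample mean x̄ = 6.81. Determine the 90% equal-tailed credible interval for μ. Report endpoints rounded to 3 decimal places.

[5.193, 8.258]

Posterior precision = 1/6.0² + 34/5.5² = 0.0278 + 1.1240 = 1.1517, so posterior SD = 0.9318.
Posterior mean = (3.3/6.0² + 34·6.81/5.5²) / 1.1517 = 6.7253.
Interval: 6.7253 ± 1.645 × 0.9318 → [5.193, 8.258].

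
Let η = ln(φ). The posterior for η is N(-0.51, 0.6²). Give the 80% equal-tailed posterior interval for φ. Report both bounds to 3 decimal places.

[0.278, 1.296]

On the log scale the 80% interval is -0.51 ± 1.282 × 0.6 = [-1.2789, 0.2589].
Exponentiate: [e^-1.2789, e^0.2589] = [0.278, 1.296].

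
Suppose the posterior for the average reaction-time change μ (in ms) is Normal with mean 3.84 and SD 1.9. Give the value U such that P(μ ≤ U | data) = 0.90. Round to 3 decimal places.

Need U with P(μ ≤ U) = 0.90: U = 3.84 + z_{0.1}·1.9.
z = 1.282; U = 3.84 + 1.282 × 1.9 = 6.275.

6.275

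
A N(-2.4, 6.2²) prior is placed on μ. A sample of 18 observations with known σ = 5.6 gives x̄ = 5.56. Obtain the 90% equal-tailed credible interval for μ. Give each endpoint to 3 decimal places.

Posterior precision = 1/6.2² + 18/5.6² = 0.0260 + 0.5740 = 0.6000, so posterior SD = 1.2910.
Posterior mean = (-2.4/6.2² + 18·5.56/5.6²) / 0.6000 = 5.2149.
Interval: 5.2149 ± 1.645 × 1.2910 → [3.091, 7.338].

[3.091, 7.338]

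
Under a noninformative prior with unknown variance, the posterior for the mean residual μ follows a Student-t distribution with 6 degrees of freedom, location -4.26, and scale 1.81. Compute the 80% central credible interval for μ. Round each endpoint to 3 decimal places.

[-6.866, -1.654]

The t_6 distribution is symmetric; the 80% interval is -4.26 ± t·1.81 with t_{0.9,6} = 1.440.
Half-width: 1.440 × 1.81 = 2.606.
-4.26 − 2.606 = -6.866; -4.26 + 2.606 = -1.654.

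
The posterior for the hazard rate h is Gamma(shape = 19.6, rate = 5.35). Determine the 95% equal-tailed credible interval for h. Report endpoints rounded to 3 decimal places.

[2.225, 5.455]

Posterior: Gamma(shape 19.6, rate 5.35).
Equal-tailed 95% interval: Gamma(19.6, 5.35) quantiles at 0.025 and 0.975.
Posterior mean ≈ 3.664, SD ≈ 0.828; a Normal approximation gives roughly [2.042, 5.285].
Exact: lower = 2.225; upper = 5.455.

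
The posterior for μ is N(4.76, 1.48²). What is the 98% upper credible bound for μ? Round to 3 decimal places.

Need U with P(μ ≤ U) = 0.98: U = 4.76 + z_{0.02}·1.48.
z = 2.054; U = 4.76 + 2.054 × 1.48 = 7.800.

7.800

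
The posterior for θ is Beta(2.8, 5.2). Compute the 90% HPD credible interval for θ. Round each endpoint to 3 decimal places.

[0.088, 0.600]

The posterior is unimodal and skewed, so the HPD interval has equal density at both endpoints and is the shortest 90% interval.
Solving f(0.088) = f(0.600) with F(0.600) − F(0.088) = 0.90 gives [0.088, 0.600].
For comparison, the equal-tailed interval is [0.112, 0.633]; the HPD is narrower and shifted toward the mode.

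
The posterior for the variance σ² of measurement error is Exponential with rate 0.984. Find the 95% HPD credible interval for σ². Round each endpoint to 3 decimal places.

[0.000, 3.044]

The exponential density is strictly decreasing on [0, ∞), so the HPD interval is anchored at 0: [0, q] with P(σ² ≤ q) = 0.95.
q = −ln(1 − 0.95) / 0.984 = 2.9957 / 0.984 = 3.044.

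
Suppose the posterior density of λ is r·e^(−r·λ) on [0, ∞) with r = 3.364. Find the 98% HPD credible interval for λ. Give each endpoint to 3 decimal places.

[0.000, 1.163]

The exponential density is strictly decreasing on [0, ∞), so the HPD interval is anchored at 0: [0, q] with P(λ ≤ q) = 0.98.
q = −ln(1 − 0.98) / 3.364 = 3.9120 / 3.364 = 1.163.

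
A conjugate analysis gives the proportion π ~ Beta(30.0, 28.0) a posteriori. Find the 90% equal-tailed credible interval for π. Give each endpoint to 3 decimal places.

[0.410, 0.624]

Posterior: Beta(30.0, 28.0).
Equal-tailed 90% interval: the 0.05 and 0.95 quantiles of Beta(30.0, 28.0).
Posterior mean ≈ 0.517, SD ≈ 0.065; a Normal approximation gives roughly [0.410, 0.624].
Exact: F⁻¹(0.05) = 0.410; F⁻¹(0.95) = 0.624.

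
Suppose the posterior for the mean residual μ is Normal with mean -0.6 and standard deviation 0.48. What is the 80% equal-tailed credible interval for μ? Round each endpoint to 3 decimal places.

The posterior is symmetric, so the 80% equal-tailed interval is μ = -0.6 ± z·0.48 with z = 1.282.
Half-width: 1.282 × 0.48 = 0.615.
-0.6 − 0.615 = -1.215; -0.6 + 0.615 = 0.015.

[-1.215, 0.015]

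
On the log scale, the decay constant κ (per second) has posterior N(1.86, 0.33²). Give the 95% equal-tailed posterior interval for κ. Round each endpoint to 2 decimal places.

[3.36, 12.27]

On the log scale the 95% interval is 1.86 ± 1.960 × 0.33 = [1.2132, 2.5068].
Exponentiate: [e^1.2132, e^2.5068] = [3.36, 12.27].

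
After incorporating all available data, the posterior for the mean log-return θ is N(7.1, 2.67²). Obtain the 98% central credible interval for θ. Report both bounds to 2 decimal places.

The posterior is symmetric, so the 98% equal-tailed interval is θ = 7.1 ± z·2.67 with z = 2.326.
Half-width: 2.326 × 2.67 = 6.21.
7.1 − 6.21 = 0.89; 7.1 + 6.21 = 13.31.

[0.89, 13.31]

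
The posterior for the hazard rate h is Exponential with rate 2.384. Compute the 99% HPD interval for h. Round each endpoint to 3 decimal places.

[0.000, 1.932]

The exponential density is strictly decreasing on [0, ∞), so the HPD interval is anchored at 0: [0, q] with P(h ≤ q) = 0.99.
q = −ln(1 − 0.99) / 2.384 = 4.6052 / 2.384 = 1.932.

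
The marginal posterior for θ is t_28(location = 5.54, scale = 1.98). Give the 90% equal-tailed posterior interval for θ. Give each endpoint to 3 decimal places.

The t_28 distribution is symmetric; the 90% interval is 5.54 ± t·1.98 with t_{0.95,28} = 1.701.
Half-width: 1.701 × 1.98 = 3.368.
5.54 − 3.368 = 2.172; 5.54 + 3.368 = 8.908.

[2.172, 8.908]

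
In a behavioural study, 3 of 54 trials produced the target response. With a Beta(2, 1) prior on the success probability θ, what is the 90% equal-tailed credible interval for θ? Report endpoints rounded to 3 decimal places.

Posterior: Beta(2+3, 1+51) = Beta(5, 52).
Equal-tailed 90% interval: the 0.05 and 0.95 quantiles of Beta(5, 52).
Posterior mean ≈ 0.088, SD ≈ 0.037; a Normal approximation gives roughly [0.027, 0.149].
Exact: F⁻¹(0.05) = 0.036; F⁻¹(0.95) = 0.156.

[0.036, 0.156]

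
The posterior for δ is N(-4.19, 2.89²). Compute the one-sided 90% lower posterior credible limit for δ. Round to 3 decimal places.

-7.894

Need L with P(δ ≥ L) = 0.90: L = -4.19 − z_{0.1}·2.89.
z = 1.282; L = -4.19 − 1.282 × 2.89 = -7.894.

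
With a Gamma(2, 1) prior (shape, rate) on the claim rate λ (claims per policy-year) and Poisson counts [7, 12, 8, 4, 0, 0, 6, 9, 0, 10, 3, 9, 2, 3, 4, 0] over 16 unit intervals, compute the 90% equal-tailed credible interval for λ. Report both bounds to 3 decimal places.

[3.822, 5.539]

Posterior: Gamma(2+77, 1+16) = Gamma(79, 17) (shape, rate).
Equal-tailed 90% interval: Gamma(79, 17) quantiles at 0.05 and 0.95.
Posterior mean ≈ 4.647, SD ≈ 0.523; a Normal approximation gives roughly [3.787, 5.507].
Exact: lower = 3.822; upper = 5.539.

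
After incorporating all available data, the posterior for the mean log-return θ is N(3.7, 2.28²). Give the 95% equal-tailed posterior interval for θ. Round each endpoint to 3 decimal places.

[-0.769, 8.169]

The posterior is symmetric, so the 95% equal-tailed interval is θ = 3.7 ± z·2.28 with z = 1.960.
Half-width: 1.960 × 2.28 = 4.469.
3.7 − 4.469 = -0.769; 3.7 + 4.469 = 8.169.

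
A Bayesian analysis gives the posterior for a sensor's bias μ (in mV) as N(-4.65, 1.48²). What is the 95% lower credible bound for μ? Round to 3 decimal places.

-7.084

Need L with P(μ ≥ L) = 0.95: L = -4.65 − z_{0.05}·1.48.
z = 1.645; L = -4.65 − 1.645 × 1.48 = -7.084.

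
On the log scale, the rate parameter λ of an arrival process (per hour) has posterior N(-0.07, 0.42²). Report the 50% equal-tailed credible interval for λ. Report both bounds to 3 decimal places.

On the log scale the 50% interval is -0.07 ± 0.674 × 0.42 = [-0.3533, 0.2133].
Exponentiate: [e^-0.3533, e^0.2133] = [0.702, 1.238].

[0.702, 1.238]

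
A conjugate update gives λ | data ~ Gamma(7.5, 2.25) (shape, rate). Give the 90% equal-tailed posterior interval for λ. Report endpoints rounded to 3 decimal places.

Posterior: Gamma(shape 7.5, rate 2.25).
Equal-tailed 90% interval: Gamma(7.5, 2.25) quantiles at 0.05 and 0.95.
Posterior mean ≈ 3.333, SD ≈ 1.217; a Normal approximation gives roughly [1.331, 5.335].
Exact: lower = 1.614; upper = 5.555.

[1.614, 5.555]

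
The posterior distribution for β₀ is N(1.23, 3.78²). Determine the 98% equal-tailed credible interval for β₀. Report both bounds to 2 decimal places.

[-7.56, 10.02]

The posterior is symmetric, so the 98% equal-tailed interval is β₀ = 1.23 ± z·3.78 with z = 2.326.
Half-width: 2.326 × 3.78 = 8.79.
1.23 − 8.79 = -7.56; 1.23 + 8.79 = 10.02.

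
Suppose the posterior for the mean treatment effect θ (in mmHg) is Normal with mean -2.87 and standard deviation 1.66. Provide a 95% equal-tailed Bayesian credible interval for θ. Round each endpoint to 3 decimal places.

The posterior is symmetric, so the 95% equal-tailed interval is θ = -2.87 ± z·1.66 with z = 1.960.
Half-width: 1.960 × 1.66 = 3.254.
-2.87 − 3.254 = -6.124; -2.87 + 3.254 = 0.384.

[-6.124, 0.384]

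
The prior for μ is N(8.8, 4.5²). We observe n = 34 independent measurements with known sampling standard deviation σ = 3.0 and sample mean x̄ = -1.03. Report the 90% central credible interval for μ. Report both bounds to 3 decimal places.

Posterior precision = 1/4.5² + 34/3.0² = 0.0494 + 3.7778 = 3.8272, so posterior SD = 0.5112.
Posterior mean = (8.8/4.5² + 34·-1.03/3.0²) / 3.8272 = -0.9032.
Interval: -0.9032 ± 1.645 × 0.5112 → [-1.744, -0.062].

[-1.744, -0.062]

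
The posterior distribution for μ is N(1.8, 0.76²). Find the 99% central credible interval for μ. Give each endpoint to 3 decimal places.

[-0.158, 3.758]

The posterior is symmetric, so the 99% equal-tailed interval is μ = 1.8 ± z·0.76 with z = 2.576.
Half-width: 2.576 × 0.76 = 1.958.
1.8 − 1.958 = -0.158; 1.8 + 1.958 = 3.758.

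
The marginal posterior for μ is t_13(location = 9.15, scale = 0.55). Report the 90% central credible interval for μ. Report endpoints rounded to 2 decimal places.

The t_13 distribution is symmetric; the 90% interval is 9.15 ± t·0.55 with t_{0.95,13} = 1.771.
Half-width: 1.771 × 0.55 = 0.97.
9.15 − 0.97 = 8.18; 9.15 + 0.97 = 10.12.

[8.18, 10.12]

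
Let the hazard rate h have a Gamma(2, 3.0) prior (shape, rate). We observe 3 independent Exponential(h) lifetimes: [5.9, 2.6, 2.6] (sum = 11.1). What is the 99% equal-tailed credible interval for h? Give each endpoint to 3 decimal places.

Posterior: Gamma(2+3, 3.0+11.1) = Gamma(5, 14.1) (shape, rate).
Equal-tailed 99% interval: Gamma(5, 14.1) quantiles at 0.005 and 0.995.
Posterior mean ≈ 0.355, SD ≈ 0.159; a Normal approximation gives roughly [-0.054, 0.763].
Exact: lower = 0.076; upper = 0.893.

[0.076, 0.893]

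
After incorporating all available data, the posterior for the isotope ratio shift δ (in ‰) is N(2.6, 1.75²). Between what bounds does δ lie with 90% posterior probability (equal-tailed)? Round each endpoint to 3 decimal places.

The posterior is symmetric, so the 90% equal-tailed interval is δ = 2.6 ± z·1.75 with z = 1.645.
Half-width: 1.645 × 1.75 = 2.878.
2.6 − 2.878 = -0.278; 2.6 + 2.878 = 5.478.

[-0.278, 5.478]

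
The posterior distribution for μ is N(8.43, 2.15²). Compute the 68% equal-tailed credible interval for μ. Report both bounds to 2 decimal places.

[6.29, 10.57]

The posterior is symmetric, so the 68% equal-tailed interval is μ = 8.43 ± z·2.15 with z = 0.994.
Half-width: 0.994 × 2.15 = 2.14.
8.43 − 2.14 = 6.29; 8.43 + 2.14 = 10.57.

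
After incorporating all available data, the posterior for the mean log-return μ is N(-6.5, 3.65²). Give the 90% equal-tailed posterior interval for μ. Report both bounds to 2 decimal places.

The posterior is symmetric, so the 90% equal-tailed interval is μ = -6.5 ± z·3.65 with z = 1.645.
Half-width: 1.645 × 3.65 = 6.00.
-6.5 − 6.00 = -12.50; -6.5 + 6.00 = -0.50.

[-12.50, -0.50]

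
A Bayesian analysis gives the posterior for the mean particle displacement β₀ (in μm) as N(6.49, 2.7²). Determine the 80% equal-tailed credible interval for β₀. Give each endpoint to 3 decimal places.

The posterior is symmetric, so the 80% equal-tailed interval is β₀ = 6.49 ± z·2.7 with z = 1.282.
Half-width: 1.282 × 2.7 = 3.460.
6.49 − 3.460 = 3.030; 6.49 + 3.460 = 9.950.

[3.030, 9.950]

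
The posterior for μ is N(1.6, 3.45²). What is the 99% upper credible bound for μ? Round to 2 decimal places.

9.63

Need U with P(μ ≤ U) = 0.99: U = 1.6 + z_{0.01}·3.45.
z = 2.326; U = 1.6 + 2.326 × 3.45 = 9.63.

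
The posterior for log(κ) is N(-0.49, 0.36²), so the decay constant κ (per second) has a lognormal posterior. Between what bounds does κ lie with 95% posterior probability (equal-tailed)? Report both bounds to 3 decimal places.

On the log scale the 95% interval is -0.49 ± 1.960 × 0.36 = [-1.1956, 0.2156].
Exponentiate: [e^-1.1956, e^0.2156] = [0.303, 1.241].

[0.303, 1.241]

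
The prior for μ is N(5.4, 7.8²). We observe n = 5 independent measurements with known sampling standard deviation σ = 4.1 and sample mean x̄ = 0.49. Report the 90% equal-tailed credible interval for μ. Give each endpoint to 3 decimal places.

[-2.189, 3.683]

Posterior precision = 1/7.8² + 5/4.1² = 0.0164 + 0.2974 = 0.3139, so posterior SD = 1.7849.
Posterior mean = (5.4/7.8² + 5·0.49/4.1²) / 0.3139 = 0.7471.
Interval: 0.7471 ± 1.645 × 1.7849 → [-2.189, 3.683].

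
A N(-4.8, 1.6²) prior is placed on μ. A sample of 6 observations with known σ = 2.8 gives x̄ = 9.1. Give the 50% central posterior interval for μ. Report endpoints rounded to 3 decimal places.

Posterior precision = 1/1.6² + 6/2.8² = 0.3906 + 0.7653 = 1.1559, so posterior SD = 0.9301.
Posterior mean = (-4.8/1.6² + 6·9.1/2.8²) / 1.1559 = 4.4028.
Interval: 4.4028 ± 0.674 × 0.9301 → [3.775, 5.030].

[3.775, 5.030]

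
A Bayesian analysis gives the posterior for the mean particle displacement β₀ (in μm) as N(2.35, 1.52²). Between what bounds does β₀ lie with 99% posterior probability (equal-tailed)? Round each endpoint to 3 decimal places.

[-1.565, 6.265]

The posterior is symmetric, so the 99% equal-tailed interval is β₀ = 2.35 ± z·1.52 with z = 2.576.
Half-width: 2.576 × 1.52 = 3.915.
2.35 − 3.915 = -1.565; 2.35 + 3.915 = 6.265.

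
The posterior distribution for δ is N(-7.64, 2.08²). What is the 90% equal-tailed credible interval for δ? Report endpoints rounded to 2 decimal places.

[-11.06, -4.22]

The posterior is symmetric, so the 90% equal-tailed interval is δ = -7.64 ± z·2.08 with z = 1.645.
Half-width: 1.645 × 2.08 = 3.42.
-7.64 − 3.42 = -11.06; -7.64 + 3.42 = -4.22.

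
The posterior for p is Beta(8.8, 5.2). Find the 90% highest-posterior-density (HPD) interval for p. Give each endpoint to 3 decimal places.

The posterior is unimodal and skewed, so the HPD interval has equal density at both endpoints and is the shortest 90% interval.
Solving f(0.427) = f(0.835) with F(0.835) − F(0.427) = 0.90 gives [0.427, 0.835].
For comparison, the equal-tailed interval is [0.412, 0.823]; the HPD is narrower and shifted toward the mode.

[0.427, 0.835]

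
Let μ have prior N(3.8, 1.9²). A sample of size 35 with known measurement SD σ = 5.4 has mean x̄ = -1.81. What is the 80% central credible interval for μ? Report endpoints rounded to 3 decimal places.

[-1.812, 0.296]

Posterior precision = 1/1.9² + 35/5.4² = 0.2770 + 1.2003 = 1.4773, so posterior SD = 0.8228.
Posterior mean = (3.8/1.9² + 35·-1.81/5.4²) / 1.4773 = -0.7581.
Interval: -0.7581 ± 1.282 × 0.8228 → [-1.812, 0.296].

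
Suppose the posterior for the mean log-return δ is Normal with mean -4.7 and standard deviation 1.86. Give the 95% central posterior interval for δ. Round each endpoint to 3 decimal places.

The posterior is symmetric, so the 95% equal-tailed interval is δ = -4.7 ± z·1.86 with z = 1.960.
Half-width: 1.960 × 1.86 = 3.646.
-4.7 − 3.646 = -8.346; -4.7 + 3.646 = -1.054.

[-8.346, -1.054]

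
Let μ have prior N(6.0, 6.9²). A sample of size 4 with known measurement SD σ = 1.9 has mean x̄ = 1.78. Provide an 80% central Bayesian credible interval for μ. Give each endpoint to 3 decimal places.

[0.652, 3.065]

Posterior precision = 1/6.9² + 4/1.9² = 0.0210 + 1.1080 = 1.1290, so posterior SD = 0.9411.
Posterior mean = (6.0/6.9² + 4·1.78/1.9²) / 1.1290 = 1.8585.
Interval: 1.8585 ± 1.282 × 0.9411 → [0.652, 3.065].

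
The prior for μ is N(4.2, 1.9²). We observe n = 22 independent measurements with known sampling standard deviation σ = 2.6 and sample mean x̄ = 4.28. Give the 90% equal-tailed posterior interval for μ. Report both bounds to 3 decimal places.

Posterior precision = 1/1.9² + 22/2.6² = 0.2770 + 3.2544 = 3.5314, so posterior SD = 0.5321.
Posterior mean = (4.2/1.9² + 22·4.28/2.6²) / 3.5314 = 4.2737.
Interval: 4.2737 ± 1.645 × 0.5321 → [3.398, 5.149].

[3.398, 5.149]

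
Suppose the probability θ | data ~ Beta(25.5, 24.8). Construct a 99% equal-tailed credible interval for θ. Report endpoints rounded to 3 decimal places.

[0.330, 0.683]

Posterior: Beta(25.5, 24.8).
Equal-tailed 99% interval: the 0.005 and 0.995 quantiles of Beta(25.5, 24.8).
Posterior mean ≈ 0.507, SD ≈ 0.070; a Normal approximation gives roughly [0.327, 0.687].
Exact: F⁻¹(0.005) = 0.330; F⁻¹(0.995) = 0.683.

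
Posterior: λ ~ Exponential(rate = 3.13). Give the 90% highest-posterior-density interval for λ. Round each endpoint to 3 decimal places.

[0.000, 0.736]

The exponential density is strictly decreasing on [0, ∞), so the HPD interval is anchored at 0: [0, q] with P(λ ≤ q) = 0.90.
q = −ln(1 − 0.90) / 3.13 = 2.3026 / 3.13 = 0.736.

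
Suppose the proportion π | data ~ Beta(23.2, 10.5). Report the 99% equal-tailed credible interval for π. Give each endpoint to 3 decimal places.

[0.471, 0.865]

Posterior: Beta(23.2, 10.5).
Equal-tailed 99% interval: the 0.005 and 0.995 quantiles of Beta(23.2, 10.5).
Posterior mean ≈ 0.688, SD ≈ 0.079; a Normal approximation gives roughly [0.486, 0.891].
Exact: F⁻¹(0.005) = 0.471; F⁻¹(0.995) = 0.865.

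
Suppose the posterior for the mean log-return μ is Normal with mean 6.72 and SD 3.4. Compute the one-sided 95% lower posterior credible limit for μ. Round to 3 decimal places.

Need L with P(μ ≥ L) = 0.95: L = 6.72 − z_{0.05}·3.4.
z = 1.645; L = 6.72 − 1.645 × 3.4 = 1.127.

1.127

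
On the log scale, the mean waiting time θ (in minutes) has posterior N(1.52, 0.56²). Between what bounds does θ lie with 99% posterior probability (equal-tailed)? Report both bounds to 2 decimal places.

On the log scale the 99% interval is 1.52 ± 2.576 × 0.56 = [0.0775, 2.9625].
Exponentiate: [e^0.0775, e^2.9625] = [1.08, 19.35].

[1.08, 19.35]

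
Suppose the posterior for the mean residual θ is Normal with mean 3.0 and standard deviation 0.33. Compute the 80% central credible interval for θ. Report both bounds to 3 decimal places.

The posterior is symmetric, so the 80% equal-tailed interval is θ = 3.0 ± z·0.33 with z = 1.282.
Half-width: 1.282 × 0.33 = 0.423.
3.0 − 0.423 = 2.577; 3.0 + 0.423 = 3.423.

[2.577, 3.423]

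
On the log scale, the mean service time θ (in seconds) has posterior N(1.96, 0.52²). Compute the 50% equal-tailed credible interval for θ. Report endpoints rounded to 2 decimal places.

[5.00, 10.08]

On the log scale the 50% interval is 1.96 ± 0.674 × 0.52 = [1.6093, 2.3107].
Exponentiate: [e^1.6093, e^2.3107] = [5.00, 10.08].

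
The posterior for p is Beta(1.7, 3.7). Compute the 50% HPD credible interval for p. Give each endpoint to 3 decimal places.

The posterior is unimodal and skewed, so the HPD interval has equal density at both endpoints and is the shortest 50% interval.
Solving f(0.099) = f(0.352) with F(0.352) − F(0.099) = 0.50 gives [0.099, 0.352].
For comparison, the equal-tailed interval is [0.169, 0.438]; the HPD is narrower and shifted toward the mode.

[0.099, 0.352]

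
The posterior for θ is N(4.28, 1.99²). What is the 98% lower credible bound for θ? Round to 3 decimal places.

0.193

Need L with P(θ ≥ L) = 0.98: L = 4.28 − z_{0.02}·1.99.
z = 2.054; L = 4.28 − 2.054 × 1.99 = 0.193.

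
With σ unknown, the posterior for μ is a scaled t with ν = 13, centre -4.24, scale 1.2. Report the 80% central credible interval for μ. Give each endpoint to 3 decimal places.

The t_13 distribution is symmetric; the 80% interval is -4.24 ± t·1.2 with t_{0.9,13} = 1.350.
Half-width: 1.350 × 1.2 = 1.620.
-4.24 − 1.620 = -5.860; -4.24 + 1.620 = -2.620.

[-5.860, -2.620]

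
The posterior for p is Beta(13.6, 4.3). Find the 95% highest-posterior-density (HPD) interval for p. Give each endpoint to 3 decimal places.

[0.567, 0.936]

The posterior is unimodal and skewed, so the HPD interval has equal density at both endpoints and is the shortest 95% interval.
Solving f(0.567) = f(0.936) with F(0.936) − F(0.567) = 0.95 gives [0.567, 0.936].
For comparison, the equal-tailed interval is [0.544, 0.921]; the HPD is narrower and shifted toward the mode.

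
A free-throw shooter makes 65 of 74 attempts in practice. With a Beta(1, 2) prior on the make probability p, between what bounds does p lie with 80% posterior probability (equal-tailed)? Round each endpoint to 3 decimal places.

Posterior: Beta(1+65, 2+9) = Beta(66, 11).
Equal-tailed 80% interval: the 0.1 and 0.9 quantiles of Beta(66, 11).
Posterior mean ≈ 0.857, SD ≈ 0.040; a Normal approximation gives roughly [0.806, 0.908].
Exact: F⁻¹(0.1) = 0.805; F⁻¹(0.9) = 0.906.

[0.805, 0.906]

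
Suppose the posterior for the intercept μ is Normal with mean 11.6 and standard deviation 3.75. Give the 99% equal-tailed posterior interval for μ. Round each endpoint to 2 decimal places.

The posterior is symmetric, so the 99% equal-tailed interval is μ = 11.6 ± z·3.75 with z = 2.576.
Half-width: 2.576 × 3.75 = 9.66.
11.6 − 9.66 = 1.94; 11.6 + 9.66 = 21.26.

[1.94, 21.26]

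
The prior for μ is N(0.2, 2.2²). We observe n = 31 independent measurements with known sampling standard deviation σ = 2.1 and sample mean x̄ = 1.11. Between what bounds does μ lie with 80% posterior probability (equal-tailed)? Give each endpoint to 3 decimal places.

[0.608, 1.560]

Posterior precision = 1/2.2² + 31/2.1² = 0.2066 + 7.0295 = 7.2361, so posterior SD = 0.3717.
Posterior mean = (0.2/2.2² + 31·1.11/2.1²) / 7.2361 = 1.0840.
Interval: 1.0840 ± 1.282 × 0.3717 → [0.608, 1.560].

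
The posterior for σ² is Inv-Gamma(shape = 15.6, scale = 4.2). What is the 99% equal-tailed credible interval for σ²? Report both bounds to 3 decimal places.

[0.152, 0.576]

Inverse-Gamma(15.6, 4.2) quantiles: F⁻¹(0.005) and F⁻¹(0.995).
Equivalently, 1/σ² ~ Gamma(15.6, rate = 4.2); invert its 0.995 and 0.005 quantiles.
Posterior mean ≈ 0.288, SD ≈ 0.078; a Normal approximation gives roughly [0.087, 0.489].
Exact: lower = 0.152; upper = 0.576.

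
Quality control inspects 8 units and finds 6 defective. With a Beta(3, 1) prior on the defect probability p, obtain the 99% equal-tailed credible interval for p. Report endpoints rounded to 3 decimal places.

[0.392, 0.967]

Posterior: Beta(3+6, 1+2) = Beta(9, 3).
Equal-tailed 99% interval: the 0.005 and 0.995 quantiles of Beta(9, 3).
Posterior mean ≈ 0.750, SD ≈ 0.120; a Normal approximation gives roughly [0.441, 1.059].
Exact: F⁻¹(0.005) = 0.392; F⁻¹(0.995) = 0.967.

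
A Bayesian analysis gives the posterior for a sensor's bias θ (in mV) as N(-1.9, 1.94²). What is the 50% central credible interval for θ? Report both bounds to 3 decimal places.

[-3.209, -0.591]

The posterior is symmetric, so the 50% equal-tailed interval is θ = -1.9 ± z·1.94 with z = 0.674.
Half-width: 0.674 × 1.94 = 1.309.
-1.9 − 1.309 = -3.209; -1.9 + 1.309 = -0.591.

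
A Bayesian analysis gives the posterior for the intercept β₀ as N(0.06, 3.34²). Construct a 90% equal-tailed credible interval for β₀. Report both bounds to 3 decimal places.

[-5.434, 5.554]

The posterior is symmetric, so the 90% equal-tailed interval is β₀ = 0.06 ± z·3.34 with z = 1.645.
Half-width: 1.645 × 3.34 = 5.494.
0.06 − 5.494 = -5.434; 0.06 + 5.494 = 5.554.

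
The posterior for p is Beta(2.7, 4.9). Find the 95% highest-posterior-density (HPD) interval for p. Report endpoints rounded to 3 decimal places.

The posterior is unimodal and skewed, so the HPD interval has equal density at both endpoints and is the shortest 95% interval.
Solving f(0.062) = f(0.668) with F(0.668) − F(0.062) = 0.95 gives [0.062, 0.668].
For comparison, the equal-tailed interval is [0.083, 0.699]; the HPD is narrower and shifted toward the mode.

[0.062, 0.668]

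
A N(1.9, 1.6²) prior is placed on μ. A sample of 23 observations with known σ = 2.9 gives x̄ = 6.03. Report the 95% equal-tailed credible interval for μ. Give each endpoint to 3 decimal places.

Posterior precision = 1/1.6² + 23/2.9² = 0.3906 + 2.7348 = 3.1255, so posterior SD = 0.5656.
Posterior mean = (1.9/1.6² + 23·6.03/2.9²) / 3.1255 = 5.5138.
Interval: 5.5138 ± 1.960 × 0.5656 → [4.405, 6.622].

[4.405, 6.622]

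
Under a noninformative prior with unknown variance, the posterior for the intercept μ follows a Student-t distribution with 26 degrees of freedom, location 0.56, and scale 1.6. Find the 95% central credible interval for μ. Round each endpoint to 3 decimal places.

[-2.729, 3.849]

The t_26 distribution is symmetric; the 95% interval is 0.56 ± t·1.6 with t_{0.975,26} = 2.056.
Half-width: 2.056 × 1.6 = 3.289.
0.56 − 3.289 = -2.729; 0.56 + 3.289 = 3.849.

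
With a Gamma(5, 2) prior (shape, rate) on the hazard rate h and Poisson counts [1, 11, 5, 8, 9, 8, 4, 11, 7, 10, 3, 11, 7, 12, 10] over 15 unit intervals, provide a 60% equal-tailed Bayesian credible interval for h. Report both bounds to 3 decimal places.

Posterior: Gamma(5+117, 2+15) = Gamma(122, 17) (shape, rate).
Equal-tailed 60% interval: Gamma(122, 17) quantiles at 0.2 and 0.8.
Posterior mean ≈ 7.176, SD ≈ 0.650; a Normal approximation gives roughly [6.630, 7.723].
Exact: lower = 6.625; upper = 7.717.

[6.625, 7.717]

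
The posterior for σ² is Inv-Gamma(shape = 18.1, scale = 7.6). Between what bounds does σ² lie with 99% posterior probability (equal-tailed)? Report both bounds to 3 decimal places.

[0.246, 0.843]

Inverse-Gamma(18.1, 7.6) quantiles: F⁻¹(0.005) and F⁻¹(0.995).
Equivalently, 1/σ² ~ Gamma(18.1, rate = 7.6); invert its 0.995 and 0.005 quantiles.
Posterior mean ≈ 0.444, SD ≈ 0.111; a Normal approximation gives roughly [0.159, 0.730].
Exact: lower = 0.246; upper = 0.843.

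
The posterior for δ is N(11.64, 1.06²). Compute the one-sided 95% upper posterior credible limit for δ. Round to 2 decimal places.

Need U with P(δ ≤ U) = 0.95: U = 11.64 + z_{0.05}·1.06.
z = 1.645; U = 11.64 + 1.645 × 1.06 = 13.38.

13.38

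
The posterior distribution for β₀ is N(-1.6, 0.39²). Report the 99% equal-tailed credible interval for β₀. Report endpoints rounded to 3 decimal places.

[-2.605, -0.595]

The posterior is symmetric, so the 99% equal-tailed interval is β₀ = -1.6 ± z·0.39 with z = 2.576.
Half-width: 2.576 × 0.39 = 1.005.
-1.6 − 1.005 = -2.605; -1.6 + 1.005 = -0.595.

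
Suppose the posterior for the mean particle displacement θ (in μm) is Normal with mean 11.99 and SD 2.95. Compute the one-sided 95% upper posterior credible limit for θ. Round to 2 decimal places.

Need U with P(θ ≤ U) = 0.95: U = 11.99 + z_{0.05}·2.95.
z = 1.645; U = 11.99 + 1.645 × 2.95 = 16.84.

16.84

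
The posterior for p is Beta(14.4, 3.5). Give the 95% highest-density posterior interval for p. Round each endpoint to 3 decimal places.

[0.626, 0.963]

The posterior is unimodal and skewed, so the HPD interval has equal density at both endpoints and is the shortest 95% interval.
Solving f(0.626) = f(0.963) with F(0.963) − F(0.626) = 0.95 gives [0.626, 0.963].
For comparison, the equal-tailed interval is [0.598, 0.947]; the HPD is narrower and shifted toward the mode.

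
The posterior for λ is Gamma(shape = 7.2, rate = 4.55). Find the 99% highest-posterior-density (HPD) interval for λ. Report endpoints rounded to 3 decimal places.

[0.384, 3.327]

The posterior is unimodal and skewed, so the HPD interval has equal density at both endpoints and is the shortest 99% interval.
Solving f(0.384) = f(3.327) with F(3.327) − F(0.384) = 0.99 gives [0.384, 3.327].
For comparison, the equal-tailed interval is [0.471, 3.507]; the HPD is narrower and shifted toward the mode.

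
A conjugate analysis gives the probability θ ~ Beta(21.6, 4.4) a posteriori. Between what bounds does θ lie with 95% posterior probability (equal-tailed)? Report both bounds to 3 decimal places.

Posterior: Beta(21.6, 4.4).
Equal-tailed 95% interval: the 0.025 and 0.975 quantiles of Beta(21.6, 4.4).
Posterior mean ≈ 0.831, SD ≈ 0.072; a Normal approximation gives roughly [0.689, 0.972].
Exact: F⁻¹(0.025) = 0.668; F⁻¹(0.975) = 0.946.

[0.668, 0.946]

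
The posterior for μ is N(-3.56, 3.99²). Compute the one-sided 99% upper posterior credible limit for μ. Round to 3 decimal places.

Need U with P(μ ≤ U) = 0.99: U = -3.56 + z_{0.01}·3.99.
z = 2.326; U = -3.56 + 2.326 × 3.99 = 5.722.

5.722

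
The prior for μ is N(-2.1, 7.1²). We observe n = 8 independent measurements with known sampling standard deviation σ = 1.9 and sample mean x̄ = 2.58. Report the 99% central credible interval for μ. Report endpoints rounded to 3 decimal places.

[0.816, 4.261]

Posterior precision = 1/7.1² + 8/1.9² = 0.0198 + 2.2161 = 2.2359, so posterior SD = 0.6688.
Posterior mean = (-2.1/7.1² + 8·2.58/1.9²) / 2.2359 = 2.5385.
Interval: 2.5385 ± 2.576 × 0.6688 → [0.816, 4.261].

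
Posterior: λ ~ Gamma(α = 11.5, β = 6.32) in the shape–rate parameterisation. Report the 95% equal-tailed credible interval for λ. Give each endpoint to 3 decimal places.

Posterior: Gamma(shape 11.5, rate 6.32).
Equal-tailed 95% interval: Gamma(11.5, 6.32) quantiles at 0.025 and 0.975.
Posterior mean ≈ 1.820, SD ≈ 0.537; a Normal approximation gives roughly [0.768, 2.871].
Exact: lower = 0.925; upper = 3.012.

[0.925, 3.012]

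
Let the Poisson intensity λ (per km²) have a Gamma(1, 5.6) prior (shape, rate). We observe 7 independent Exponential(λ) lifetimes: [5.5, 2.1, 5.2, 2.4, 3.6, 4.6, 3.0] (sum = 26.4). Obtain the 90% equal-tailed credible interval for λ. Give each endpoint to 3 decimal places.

Posterior: Gamma(1+7, 5.6+26.4) = Gamma(8, 32.0) (shape, rate).
Equal-tailed 90% interval: Gamma(8, 32.0) quantiles at 0.05 and 0.95.
Posterior mean ≈ 0.250, SD ≈ 0.088; a Normal approximation gives roughly [0.105, 0.395].
Exact: lower = 0.124; upper = 0.411.

[0.124, 0.411]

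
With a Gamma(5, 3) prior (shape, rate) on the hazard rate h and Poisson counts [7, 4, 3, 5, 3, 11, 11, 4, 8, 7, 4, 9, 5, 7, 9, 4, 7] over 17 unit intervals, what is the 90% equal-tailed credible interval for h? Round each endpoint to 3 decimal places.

Posterior: Gamma(5+108, 3+17) = Gamma(113, 20) (shape, rate).
Equal-tailed 90% interval: Gamma(113, 20) quantiles at 0.05 and 0.95.
Posterior mean ≈ 5.650, SD ≈ 0.532; a Normal approximation gives roughly [4.776, 6.524].
Exact: lower = 4.805; upper = 6.552.

[4.805, 6.552]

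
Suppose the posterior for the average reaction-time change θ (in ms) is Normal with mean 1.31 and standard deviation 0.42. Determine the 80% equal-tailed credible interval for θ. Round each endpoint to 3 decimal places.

[0.772, 1.848]

The posterior is symmetric, so the 80% equal-tailed interval is θ = 1.31 ± z·0.42 with z = 1.282.
Half-width: 1.282 × 0.42 = 0.538.
1.31 − 0.538 = 0.772; 1.31 + 0.538 = 1.848.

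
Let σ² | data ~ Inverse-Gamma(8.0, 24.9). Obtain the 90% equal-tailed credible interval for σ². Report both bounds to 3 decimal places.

Inverse-Gamma(8.0, 24.9) quantiles: F⁻¹(0.05) and F⁻¹(0.95).
Equivalently, 1/σ² ~ Gamma(8.0, rate = 24.9); invert its 0.95 and 0.05 quantiles.
Posterior mean ≈ 3.557, SD ≈ 1.452; a Normal approximation gives roughly [1.168, 5.946].
Exact: lower = 1.894; upper = 6.255.

[1.894, 6.255]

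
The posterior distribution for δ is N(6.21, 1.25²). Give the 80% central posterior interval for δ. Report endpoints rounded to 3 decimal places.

[4.608, 7.812]

The posterior is symmetric, so the 80% equal-tailed interval is δ = 6.21 ± z·1.25 with z = 1.282.
Half-width: 1.282 × 1.25 = 1.602.
6.21 − 1.602 = 4.608; 6.21 + 1.602 = 7.812.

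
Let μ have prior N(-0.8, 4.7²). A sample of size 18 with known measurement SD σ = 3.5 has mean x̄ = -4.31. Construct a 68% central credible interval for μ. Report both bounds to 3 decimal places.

Posterior precision = 1/4.7² + 18/3.5² = 0.0453 + 1.4694 = 1.5147, so posterior SD = 0.8125.
Posterior mean = (-0.8/4.7² + 18·-4.31/3.5²) / 1.5147 = -4.2051.
Interval: -4.2051 ± 0.994 × 0.8125 → [-5.013, -3.397].

[-5.013, -3.397]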